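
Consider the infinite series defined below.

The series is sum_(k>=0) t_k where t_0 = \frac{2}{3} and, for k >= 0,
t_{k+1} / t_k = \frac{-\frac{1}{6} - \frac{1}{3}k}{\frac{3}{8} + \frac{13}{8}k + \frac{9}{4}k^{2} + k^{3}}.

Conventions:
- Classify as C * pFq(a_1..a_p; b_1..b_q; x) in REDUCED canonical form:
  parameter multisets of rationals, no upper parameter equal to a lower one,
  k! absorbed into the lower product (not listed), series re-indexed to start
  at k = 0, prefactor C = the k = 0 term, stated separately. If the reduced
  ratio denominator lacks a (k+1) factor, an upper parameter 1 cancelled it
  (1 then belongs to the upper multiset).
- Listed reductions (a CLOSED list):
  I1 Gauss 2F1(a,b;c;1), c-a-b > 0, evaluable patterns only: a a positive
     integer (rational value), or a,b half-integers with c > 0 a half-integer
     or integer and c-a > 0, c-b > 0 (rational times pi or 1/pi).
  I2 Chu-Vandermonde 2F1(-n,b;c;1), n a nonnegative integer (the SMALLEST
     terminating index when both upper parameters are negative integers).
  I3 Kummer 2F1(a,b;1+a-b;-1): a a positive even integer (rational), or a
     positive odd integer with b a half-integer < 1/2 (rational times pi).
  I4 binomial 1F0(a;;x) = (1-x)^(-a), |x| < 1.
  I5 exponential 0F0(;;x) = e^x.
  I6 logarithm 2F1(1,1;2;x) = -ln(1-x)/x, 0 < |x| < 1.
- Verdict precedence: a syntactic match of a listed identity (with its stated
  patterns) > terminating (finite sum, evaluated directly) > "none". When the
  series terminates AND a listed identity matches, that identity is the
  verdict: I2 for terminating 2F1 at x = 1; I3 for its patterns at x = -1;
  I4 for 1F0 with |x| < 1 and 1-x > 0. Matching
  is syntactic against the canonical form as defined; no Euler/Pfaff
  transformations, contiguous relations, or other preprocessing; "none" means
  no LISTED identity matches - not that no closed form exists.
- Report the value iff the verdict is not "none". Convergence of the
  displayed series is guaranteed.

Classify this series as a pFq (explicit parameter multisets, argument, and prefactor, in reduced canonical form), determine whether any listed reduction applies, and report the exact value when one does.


Key observation: t_0 being \frac{2}{3}, the ratio is unreduced: k + 1/2 divides both sides (C = 2/3, x = -1/3).
Step ratio: r(k) = -\frac{1}{3} * 1 / [(k+\frac{3}{4}) (k+1)] ; factor over Q: parameters, x = -\frac{1}{3}, and C = \frac{2}{3}.

At argument -\frac{1}{3}: a 0F1 with upper {-}, lower {\frac{3}{4}}, scaled by C = \frac{2}{3}. Verdict: none (x = -\frac{1}{3}): each listed identity misses the multisets {-} ; {\frac{3}{4}}.


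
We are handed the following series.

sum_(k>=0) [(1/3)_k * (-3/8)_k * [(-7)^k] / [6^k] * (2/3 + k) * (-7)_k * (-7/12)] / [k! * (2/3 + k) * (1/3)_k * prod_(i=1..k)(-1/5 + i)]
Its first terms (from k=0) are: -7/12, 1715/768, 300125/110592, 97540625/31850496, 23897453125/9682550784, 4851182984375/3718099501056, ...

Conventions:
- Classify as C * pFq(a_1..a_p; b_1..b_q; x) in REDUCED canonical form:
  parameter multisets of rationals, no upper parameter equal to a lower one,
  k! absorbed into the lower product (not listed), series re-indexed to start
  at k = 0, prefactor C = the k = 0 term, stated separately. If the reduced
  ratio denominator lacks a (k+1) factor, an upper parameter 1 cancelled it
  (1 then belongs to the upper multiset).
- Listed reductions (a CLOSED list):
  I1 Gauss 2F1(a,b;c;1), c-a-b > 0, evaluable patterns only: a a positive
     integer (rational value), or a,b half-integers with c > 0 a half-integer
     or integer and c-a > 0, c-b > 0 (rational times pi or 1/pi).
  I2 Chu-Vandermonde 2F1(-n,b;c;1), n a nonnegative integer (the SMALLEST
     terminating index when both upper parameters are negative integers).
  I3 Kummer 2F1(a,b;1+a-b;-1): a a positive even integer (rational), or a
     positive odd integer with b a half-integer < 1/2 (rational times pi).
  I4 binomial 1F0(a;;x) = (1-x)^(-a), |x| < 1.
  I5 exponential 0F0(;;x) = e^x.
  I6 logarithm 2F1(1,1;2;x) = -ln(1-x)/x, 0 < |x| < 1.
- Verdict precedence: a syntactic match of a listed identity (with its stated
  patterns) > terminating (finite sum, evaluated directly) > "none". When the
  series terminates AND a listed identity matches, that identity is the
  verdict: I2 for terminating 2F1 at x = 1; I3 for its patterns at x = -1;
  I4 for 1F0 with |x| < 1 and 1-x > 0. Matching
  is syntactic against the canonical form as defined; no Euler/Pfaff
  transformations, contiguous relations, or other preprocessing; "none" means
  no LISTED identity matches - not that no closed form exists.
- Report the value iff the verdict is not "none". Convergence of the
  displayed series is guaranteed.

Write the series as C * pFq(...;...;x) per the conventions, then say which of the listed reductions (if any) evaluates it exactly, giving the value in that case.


Reduced: x = -7/6, 2F1, upper = {-7, -3/8}, lower = {4/5}, C = -7/12. Verdict: terminating (-7 upstairs). 8 nonzero terms in all; added directly. Sum: 3395879630268786479/291261042514722816.

Key observation: x = (-7/6) and the lower running product (C = -7/12) is a rising factorial.
Adjacent-term ratio: r(k) = (-7/6) * (k-7) (k-3/8) / [(k+4/5) (k+1)] - rational in k, leading ratio (-7/6); with t_0 = -7/12, classification follows.


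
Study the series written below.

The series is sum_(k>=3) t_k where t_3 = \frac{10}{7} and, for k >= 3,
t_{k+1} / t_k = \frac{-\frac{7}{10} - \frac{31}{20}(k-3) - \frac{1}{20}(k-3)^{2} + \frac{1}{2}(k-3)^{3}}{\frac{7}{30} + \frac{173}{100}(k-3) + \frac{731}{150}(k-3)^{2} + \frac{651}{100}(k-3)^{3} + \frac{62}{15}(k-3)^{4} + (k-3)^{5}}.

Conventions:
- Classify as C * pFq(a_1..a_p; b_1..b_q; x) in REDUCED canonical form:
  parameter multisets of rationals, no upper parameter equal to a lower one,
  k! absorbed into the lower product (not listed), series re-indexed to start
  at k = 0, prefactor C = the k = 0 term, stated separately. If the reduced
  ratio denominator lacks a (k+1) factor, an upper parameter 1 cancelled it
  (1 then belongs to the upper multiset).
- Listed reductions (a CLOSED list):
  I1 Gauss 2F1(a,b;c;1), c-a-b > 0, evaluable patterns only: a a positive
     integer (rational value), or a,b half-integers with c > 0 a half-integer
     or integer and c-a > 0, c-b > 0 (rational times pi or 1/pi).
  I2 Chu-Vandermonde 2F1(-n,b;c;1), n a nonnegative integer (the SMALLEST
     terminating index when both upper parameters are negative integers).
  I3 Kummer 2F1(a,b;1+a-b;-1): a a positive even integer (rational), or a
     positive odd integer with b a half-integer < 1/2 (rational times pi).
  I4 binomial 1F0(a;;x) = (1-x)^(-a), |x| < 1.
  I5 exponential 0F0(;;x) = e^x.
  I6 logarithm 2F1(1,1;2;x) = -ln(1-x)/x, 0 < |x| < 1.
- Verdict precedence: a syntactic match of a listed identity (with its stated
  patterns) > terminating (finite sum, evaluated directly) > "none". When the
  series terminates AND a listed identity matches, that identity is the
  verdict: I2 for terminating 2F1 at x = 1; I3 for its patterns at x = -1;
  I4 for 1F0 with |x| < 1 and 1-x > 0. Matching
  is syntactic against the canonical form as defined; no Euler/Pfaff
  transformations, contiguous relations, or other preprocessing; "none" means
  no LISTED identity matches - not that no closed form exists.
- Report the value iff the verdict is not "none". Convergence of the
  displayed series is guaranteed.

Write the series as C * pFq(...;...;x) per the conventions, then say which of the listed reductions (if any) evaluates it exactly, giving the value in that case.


Canonical form: C = \frac{10}{7} times 1F2 with upper {-2}, lower {\frac{2}{5}, \frac{5}{6}}, x = \frac{1}{2}. Verdict: terminating - no listed pattern fits, but -2 in the upper list cuts the series at k = 2; direct evaluation. Hence: -\frac{1315}{539}.

Key observation: from the first term \frac{10}{7}: the parameter 7/5 appears in both the upper and lower lists and cancels (alongside the other common factor).
Consecutive-term ratio: r(k) = \frac{1}{2} * (k-2) / [(k+\frac{2}{5}) (k+\frac{5}{6}) (k+1)] - rational in k, leading ratio \frac{1}{2}; with t_0 = \frac{10}{7}, classification follows.


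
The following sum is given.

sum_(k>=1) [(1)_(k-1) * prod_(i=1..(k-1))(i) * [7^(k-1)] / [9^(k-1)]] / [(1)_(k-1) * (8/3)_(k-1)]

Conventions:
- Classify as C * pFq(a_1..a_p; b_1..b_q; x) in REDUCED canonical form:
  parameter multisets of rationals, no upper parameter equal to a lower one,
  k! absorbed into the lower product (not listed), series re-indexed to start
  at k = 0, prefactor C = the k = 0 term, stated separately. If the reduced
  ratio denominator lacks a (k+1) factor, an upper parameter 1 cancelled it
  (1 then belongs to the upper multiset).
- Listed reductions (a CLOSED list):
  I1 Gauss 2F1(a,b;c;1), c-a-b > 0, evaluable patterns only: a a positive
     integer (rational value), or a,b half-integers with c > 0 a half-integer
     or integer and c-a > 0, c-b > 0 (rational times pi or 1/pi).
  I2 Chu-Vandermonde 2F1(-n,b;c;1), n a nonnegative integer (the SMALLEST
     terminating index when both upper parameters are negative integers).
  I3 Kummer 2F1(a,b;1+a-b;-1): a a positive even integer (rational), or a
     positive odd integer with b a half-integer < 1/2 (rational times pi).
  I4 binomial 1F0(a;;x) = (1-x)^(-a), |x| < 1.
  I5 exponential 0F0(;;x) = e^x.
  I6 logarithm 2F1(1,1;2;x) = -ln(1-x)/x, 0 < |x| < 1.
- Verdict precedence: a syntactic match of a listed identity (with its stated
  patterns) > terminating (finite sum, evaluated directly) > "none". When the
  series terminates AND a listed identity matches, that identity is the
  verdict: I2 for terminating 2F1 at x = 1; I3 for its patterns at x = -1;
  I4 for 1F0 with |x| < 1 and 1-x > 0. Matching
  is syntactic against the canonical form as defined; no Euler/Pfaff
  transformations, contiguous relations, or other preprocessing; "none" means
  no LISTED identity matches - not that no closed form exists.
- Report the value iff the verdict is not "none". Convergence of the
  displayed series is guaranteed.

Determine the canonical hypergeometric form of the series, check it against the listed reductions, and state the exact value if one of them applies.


This is 1 * 2F1(1, 1; 8/3; 7/9) in reduced canonical form. Verdict: none. Every listed pattern misses the 2F1 form at 7/9, upper {1, 1}.

Key step: x = (7/9) and the running product (C = 1) telescopes to a rising factorial.
Ratio: r(k) = (7/9) * (k+1) (k+1) / [(k+8/3) (k+1)] - poly over poly, x = (7/9) from leading terms; C = 1 at k = 0.


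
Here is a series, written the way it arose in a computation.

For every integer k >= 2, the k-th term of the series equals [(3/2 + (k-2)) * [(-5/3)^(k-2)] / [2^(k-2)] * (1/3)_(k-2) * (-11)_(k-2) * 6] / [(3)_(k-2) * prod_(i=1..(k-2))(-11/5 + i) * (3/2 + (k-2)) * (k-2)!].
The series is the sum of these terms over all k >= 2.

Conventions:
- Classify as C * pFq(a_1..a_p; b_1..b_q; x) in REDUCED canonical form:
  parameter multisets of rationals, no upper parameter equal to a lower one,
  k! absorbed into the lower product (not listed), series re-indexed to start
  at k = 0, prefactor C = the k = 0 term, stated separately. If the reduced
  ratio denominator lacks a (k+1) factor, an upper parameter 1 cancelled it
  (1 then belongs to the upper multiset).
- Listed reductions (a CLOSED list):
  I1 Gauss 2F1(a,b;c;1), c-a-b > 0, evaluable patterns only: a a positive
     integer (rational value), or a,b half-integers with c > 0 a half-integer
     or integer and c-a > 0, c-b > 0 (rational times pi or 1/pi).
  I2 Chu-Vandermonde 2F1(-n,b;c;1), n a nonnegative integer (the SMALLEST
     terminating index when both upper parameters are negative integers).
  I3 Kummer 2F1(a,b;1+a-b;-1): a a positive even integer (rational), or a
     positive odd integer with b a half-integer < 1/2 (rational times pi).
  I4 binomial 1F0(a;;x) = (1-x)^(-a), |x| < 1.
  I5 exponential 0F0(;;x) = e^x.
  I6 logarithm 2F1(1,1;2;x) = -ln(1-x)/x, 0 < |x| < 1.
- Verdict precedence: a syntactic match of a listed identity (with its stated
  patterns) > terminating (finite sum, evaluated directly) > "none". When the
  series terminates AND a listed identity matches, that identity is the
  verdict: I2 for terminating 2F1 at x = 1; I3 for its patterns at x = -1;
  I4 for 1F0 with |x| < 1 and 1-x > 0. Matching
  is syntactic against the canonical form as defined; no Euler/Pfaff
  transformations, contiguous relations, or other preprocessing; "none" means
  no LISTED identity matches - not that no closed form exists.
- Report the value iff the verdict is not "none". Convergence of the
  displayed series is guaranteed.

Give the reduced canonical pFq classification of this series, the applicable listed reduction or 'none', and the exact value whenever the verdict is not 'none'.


Structural cue: t_0 being 6, the lower running product (C = 6) is a rising factorial.
Term ratio: r(k) = (-5/6) * (k-11) (k+1/3) / [(k-6/5) (k+3) (k+1)] - rational in k. x = (-5/6); t_0 = 6; negate the roots.

Reduced: x = -5/6, 2F2, upper = {-11, 1/3}, lower = {-6/5, 3}, C = 6. Verdict: terminating - the sum ends at index 11 because -11 is a negative integer; exact evaluation follows. Exact value: 371393314224318948593160973847/3036430964985547079312474112.


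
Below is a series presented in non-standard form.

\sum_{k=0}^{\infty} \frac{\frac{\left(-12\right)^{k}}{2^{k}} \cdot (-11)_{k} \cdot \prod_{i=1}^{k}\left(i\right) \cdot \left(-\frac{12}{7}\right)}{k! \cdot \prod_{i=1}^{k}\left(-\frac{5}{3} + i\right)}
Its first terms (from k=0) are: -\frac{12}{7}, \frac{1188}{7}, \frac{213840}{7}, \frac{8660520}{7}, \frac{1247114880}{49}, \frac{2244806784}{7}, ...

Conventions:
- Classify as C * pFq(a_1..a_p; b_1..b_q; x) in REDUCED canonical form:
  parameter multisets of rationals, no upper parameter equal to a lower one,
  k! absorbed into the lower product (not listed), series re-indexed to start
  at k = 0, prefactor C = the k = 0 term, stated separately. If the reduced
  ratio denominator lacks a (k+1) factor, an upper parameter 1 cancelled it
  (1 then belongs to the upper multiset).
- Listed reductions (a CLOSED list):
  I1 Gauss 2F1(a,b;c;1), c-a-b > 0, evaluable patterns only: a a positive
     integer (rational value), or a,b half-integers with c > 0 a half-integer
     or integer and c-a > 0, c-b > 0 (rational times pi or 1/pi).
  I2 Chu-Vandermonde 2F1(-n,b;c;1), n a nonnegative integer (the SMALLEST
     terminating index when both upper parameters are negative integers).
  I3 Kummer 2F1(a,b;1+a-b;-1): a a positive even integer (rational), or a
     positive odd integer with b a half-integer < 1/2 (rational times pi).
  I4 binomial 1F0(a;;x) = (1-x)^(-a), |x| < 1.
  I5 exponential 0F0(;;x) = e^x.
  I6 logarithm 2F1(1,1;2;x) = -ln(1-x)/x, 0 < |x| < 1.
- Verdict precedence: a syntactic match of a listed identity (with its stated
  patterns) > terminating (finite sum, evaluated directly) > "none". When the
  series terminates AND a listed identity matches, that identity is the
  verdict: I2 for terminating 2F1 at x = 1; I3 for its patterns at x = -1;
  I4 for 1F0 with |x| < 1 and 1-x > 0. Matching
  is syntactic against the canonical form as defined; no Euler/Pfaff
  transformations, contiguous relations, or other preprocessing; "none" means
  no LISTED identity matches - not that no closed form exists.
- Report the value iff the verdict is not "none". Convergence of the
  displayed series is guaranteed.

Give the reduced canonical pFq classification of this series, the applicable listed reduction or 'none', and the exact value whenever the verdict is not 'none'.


Canonical form: C = -\frac{12}{7} times 2F1 with upper {-11, 1}, lower {-\frac{2}{3}}, x = -6. Verdict: terminating - upper parameter -11 makes this a finite sum (last index 11), evaluated exactly. Value: \frac{32916264032537616}{60515}.

Key observation: x = -6 and the running product (C = -12/7, x = -6) telescopes to a rising factorial.
Adjacent-term ratio: r(k) = -6 * (k-11) (k+1) / [(k-\frac{2}{3}) (k+1)] - rational in k, leading ratio -6; with t_0 = -\frac{12}{7}, classification follows.


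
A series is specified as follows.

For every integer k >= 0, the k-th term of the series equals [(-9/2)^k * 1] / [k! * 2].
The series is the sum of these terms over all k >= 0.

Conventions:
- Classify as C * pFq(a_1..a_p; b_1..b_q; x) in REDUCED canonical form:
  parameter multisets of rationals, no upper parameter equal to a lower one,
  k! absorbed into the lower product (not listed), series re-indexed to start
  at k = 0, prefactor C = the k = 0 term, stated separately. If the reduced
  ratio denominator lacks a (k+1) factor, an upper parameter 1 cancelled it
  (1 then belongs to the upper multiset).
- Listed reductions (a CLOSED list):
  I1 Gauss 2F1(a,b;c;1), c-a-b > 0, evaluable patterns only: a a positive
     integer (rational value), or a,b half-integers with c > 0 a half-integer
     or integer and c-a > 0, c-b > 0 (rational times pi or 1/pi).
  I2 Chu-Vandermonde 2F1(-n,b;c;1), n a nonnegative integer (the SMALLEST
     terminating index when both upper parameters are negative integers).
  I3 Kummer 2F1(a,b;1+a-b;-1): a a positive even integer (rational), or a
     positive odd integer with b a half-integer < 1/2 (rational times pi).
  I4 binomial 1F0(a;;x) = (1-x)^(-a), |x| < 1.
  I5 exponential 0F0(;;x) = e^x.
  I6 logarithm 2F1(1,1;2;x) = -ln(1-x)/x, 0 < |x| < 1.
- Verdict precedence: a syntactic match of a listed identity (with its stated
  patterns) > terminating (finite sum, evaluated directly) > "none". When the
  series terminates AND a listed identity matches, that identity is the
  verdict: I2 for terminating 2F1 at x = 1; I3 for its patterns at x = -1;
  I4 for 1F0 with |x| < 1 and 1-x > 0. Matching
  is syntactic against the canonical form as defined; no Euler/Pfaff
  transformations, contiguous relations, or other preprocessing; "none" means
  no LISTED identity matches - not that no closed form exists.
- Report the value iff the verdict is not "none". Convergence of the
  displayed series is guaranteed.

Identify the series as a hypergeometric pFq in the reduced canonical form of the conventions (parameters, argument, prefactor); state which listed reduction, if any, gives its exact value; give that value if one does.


The tell: t_0 being 1/2, the constant factors (C = 1/2, x = -9/2) combine into one prefactor.
Adjacent-term ratio: r(k) = (-9/2) * 1 / [(k+1)] - rational in k, leading ratio (-9/2); with t_0 = 1/2, classification follows.

This is 1/2 * 0F0(-; -; -9/2) in reduced canonical form. Verdict at x = -9/2: the exponential series (I5) matches (the 0F0 exponential series at x = -9/2). Value: (1/2) * e^(-9/2).


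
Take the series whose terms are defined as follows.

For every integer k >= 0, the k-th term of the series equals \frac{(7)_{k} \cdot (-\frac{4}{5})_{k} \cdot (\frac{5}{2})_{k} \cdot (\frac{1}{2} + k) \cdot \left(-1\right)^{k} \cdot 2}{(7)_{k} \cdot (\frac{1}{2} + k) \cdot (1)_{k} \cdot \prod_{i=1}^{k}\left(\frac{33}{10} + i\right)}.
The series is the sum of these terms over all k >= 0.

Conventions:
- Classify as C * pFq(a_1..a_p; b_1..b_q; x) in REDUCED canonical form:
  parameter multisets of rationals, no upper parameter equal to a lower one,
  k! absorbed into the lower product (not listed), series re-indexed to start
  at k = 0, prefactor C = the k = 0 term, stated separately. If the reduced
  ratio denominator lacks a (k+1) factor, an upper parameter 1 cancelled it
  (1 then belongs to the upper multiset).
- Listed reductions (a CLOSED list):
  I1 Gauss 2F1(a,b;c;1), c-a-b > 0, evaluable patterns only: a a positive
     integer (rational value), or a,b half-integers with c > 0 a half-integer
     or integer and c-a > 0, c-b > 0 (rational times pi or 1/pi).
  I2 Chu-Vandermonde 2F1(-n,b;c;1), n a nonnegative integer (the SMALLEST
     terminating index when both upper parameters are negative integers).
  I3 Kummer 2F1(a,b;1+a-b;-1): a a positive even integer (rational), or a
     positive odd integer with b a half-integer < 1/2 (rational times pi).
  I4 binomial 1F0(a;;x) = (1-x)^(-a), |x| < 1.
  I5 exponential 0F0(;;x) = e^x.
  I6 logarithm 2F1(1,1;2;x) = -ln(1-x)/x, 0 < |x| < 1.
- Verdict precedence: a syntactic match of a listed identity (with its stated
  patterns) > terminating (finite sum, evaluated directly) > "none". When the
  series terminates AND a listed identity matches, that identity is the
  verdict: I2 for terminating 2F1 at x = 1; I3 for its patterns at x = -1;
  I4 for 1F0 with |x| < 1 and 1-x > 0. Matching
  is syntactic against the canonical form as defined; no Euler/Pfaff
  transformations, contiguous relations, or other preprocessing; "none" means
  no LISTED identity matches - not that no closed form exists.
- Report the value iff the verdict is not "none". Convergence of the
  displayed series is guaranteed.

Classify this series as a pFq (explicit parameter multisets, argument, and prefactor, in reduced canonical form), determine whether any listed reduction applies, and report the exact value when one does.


The series (x = -1) is 2F1: upper {-\frac{4}{5}, \frac{5}{2}}, lower {\frac{43}{10}}, prefactor 2. Verdict: none. No listed pattern accepts 2F1(-\frac{4}{5}, \frac{5}{2}; \frac{43}{10}; -1).

Structural cue: t_0 = 2 here, and the lower running product (C = 2, x = -1) is a rising factorial.
Step ratio: r(k) = -1 * (k-\frac{4}{5}) (k+\frac{5}{2}) / [(k+\frac{43}{10}) (k+1)] - rational in k, leading ratio -1; with t_0 = 2, classification follows.


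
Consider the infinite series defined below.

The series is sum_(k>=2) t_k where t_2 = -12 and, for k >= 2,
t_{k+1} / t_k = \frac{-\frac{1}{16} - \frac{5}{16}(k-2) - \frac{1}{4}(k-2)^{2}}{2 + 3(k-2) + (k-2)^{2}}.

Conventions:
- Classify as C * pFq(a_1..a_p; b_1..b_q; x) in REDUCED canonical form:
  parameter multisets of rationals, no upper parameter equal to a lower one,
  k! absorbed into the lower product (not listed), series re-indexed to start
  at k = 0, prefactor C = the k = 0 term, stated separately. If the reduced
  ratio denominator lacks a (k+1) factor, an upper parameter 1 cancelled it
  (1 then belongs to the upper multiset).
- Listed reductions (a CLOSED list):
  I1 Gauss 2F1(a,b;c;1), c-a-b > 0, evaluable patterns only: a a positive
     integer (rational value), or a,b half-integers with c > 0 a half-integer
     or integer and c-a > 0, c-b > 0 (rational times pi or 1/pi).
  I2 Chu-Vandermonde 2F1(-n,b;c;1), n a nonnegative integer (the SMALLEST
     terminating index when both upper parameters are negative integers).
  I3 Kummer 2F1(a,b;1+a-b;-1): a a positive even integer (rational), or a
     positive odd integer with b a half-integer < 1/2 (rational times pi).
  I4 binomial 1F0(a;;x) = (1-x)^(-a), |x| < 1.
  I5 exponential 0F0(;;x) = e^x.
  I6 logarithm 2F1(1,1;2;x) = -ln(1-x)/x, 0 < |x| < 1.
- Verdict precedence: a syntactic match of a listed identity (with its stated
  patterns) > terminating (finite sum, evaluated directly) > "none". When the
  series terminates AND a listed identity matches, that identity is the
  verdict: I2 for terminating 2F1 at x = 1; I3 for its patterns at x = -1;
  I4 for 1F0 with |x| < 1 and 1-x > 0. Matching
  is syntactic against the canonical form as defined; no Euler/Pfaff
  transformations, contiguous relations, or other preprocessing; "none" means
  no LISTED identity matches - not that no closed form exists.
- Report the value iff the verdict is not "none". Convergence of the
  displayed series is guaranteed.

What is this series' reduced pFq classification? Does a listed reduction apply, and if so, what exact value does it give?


Key step: t_0 being -12, factor the ratio over Q (C = -12, x = -1/4): negated roots = parameters.
Consecutive-term ratio: r(k) = -\frac{1}{4} * (k+\frac{1}{4}) (k+1) / [(k+2) (k+1)] - poly over poly, x = -\frac{1}{4} from leading terms; C = -12 at k = 0.

The series (x = -\frac{1}{4}) is 2F1: upper {\frac{1}{4}, 1}, lower {2}, prefactor -12. Verdict: none - this 2F1 at x = -\frac{1}{4} matches no listed pattern, and upper {\frac{1}{4}, 1} holds no stopper.


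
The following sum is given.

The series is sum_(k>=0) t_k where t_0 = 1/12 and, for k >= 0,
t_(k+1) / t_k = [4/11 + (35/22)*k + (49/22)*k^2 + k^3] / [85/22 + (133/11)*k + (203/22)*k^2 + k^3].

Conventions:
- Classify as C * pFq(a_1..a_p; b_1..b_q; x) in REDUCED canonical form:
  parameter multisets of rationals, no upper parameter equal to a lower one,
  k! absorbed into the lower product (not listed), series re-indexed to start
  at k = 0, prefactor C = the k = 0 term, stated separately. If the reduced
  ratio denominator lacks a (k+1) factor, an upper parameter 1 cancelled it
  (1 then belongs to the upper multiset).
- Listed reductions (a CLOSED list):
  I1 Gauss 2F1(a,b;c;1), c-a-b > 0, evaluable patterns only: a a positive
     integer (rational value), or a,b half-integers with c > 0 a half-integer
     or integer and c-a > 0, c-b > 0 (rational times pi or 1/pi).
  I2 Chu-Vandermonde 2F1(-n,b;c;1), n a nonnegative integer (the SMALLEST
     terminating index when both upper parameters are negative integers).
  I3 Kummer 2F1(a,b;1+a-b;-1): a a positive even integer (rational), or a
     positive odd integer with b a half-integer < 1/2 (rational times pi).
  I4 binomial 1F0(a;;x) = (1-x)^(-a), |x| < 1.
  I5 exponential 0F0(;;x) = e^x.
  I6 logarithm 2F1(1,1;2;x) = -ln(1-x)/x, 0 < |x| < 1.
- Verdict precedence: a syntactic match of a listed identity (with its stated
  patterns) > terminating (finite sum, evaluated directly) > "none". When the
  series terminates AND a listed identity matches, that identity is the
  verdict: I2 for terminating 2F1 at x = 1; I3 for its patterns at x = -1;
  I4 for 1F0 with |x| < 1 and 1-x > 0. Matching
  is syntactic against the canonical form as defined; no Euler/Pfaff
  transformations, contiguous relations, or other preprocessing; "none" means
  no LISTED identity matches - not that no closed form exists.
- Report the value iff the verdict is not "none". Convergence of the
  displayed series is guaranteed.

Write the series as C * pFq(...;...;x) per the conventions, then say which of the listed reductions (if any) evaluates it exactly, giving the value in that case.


This is 1/12 * 2F1(8/11, 1; 85/11; 1) in reduced canonical form. Verdict: Gauss's theorem (I1) fires (x = 1: the Gamma ratio telescopes since c-a-b = 6 > 0 and a = 1 in Z>0). Value: 37/396.

Key observation: x = 1 and factor the ratio over Q (prefactor 1/12): negated roots = parameters.
Adjacent-term ratio: r(k) = 1 * (k+8/11) (k+1) / [(k+85/11) (k+1)] - rational in k, leading ratio 1; with t_0 = 1/12, classification follows.


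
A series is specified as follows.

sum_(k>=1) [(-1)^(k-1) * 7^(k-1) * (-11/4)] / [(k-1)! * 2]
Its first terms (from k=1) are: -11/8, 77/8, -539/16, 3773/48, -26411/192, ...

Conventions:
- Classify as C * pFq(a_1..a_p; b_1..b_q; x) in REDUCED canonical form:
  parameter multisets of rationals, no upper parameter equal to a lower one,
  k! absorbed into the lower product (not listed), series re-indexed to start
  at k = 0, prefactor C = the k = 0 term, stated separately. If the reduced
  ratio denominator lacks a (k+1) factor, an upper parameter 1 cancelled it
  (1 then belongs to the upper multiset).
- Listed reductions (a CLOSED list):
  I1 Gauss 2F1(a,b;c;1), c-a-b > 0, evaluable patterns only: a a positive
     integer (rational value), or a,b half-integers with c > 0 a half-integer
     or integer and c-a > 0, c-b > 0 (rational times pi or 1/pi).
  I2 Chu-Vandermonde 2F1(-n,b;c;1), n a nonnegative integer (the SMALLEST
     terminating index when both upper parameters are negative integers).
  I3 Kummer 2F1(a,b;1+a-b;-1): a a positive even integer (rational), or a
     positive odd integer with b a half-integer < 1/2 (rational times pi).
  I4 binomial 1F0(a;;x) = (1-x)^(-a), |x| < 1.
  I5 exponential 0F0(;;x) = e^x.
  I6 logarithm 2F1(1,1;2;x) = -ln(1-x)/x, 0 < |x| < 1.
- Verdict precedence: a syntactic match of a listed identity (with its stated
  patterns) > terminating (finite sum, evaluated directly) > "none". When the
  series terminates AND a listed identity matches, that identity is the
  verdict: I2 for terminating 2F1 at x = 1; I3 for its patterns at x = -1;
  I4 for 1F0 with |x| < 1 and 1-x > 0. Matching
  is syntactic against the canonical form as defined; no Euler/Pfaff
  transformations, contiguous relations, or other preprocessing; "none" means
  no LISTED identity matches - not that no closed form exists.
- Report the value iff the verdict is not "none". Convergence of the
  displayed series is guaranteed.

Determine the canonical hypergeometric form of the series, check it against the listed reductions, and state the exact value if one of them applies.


Canonical form: C = -11/8 times 0F0 with upper {-}, lower {-}, x = -7. Verdict (x = -7): the I5 exponential reduction applies (the 0F0 exponential series at x = -7). Its exact value is (-11/8) * e^(-7).

Structural cue: t_0 being -11/8, the (-1)^k factor (C = -11/8) folds into the argument's sign.
Ratio: r(k) = (-7) * 1 / [(k+1)] - poly over poly, x = (-7) from leading terms; C = -11/8 at k = 0.


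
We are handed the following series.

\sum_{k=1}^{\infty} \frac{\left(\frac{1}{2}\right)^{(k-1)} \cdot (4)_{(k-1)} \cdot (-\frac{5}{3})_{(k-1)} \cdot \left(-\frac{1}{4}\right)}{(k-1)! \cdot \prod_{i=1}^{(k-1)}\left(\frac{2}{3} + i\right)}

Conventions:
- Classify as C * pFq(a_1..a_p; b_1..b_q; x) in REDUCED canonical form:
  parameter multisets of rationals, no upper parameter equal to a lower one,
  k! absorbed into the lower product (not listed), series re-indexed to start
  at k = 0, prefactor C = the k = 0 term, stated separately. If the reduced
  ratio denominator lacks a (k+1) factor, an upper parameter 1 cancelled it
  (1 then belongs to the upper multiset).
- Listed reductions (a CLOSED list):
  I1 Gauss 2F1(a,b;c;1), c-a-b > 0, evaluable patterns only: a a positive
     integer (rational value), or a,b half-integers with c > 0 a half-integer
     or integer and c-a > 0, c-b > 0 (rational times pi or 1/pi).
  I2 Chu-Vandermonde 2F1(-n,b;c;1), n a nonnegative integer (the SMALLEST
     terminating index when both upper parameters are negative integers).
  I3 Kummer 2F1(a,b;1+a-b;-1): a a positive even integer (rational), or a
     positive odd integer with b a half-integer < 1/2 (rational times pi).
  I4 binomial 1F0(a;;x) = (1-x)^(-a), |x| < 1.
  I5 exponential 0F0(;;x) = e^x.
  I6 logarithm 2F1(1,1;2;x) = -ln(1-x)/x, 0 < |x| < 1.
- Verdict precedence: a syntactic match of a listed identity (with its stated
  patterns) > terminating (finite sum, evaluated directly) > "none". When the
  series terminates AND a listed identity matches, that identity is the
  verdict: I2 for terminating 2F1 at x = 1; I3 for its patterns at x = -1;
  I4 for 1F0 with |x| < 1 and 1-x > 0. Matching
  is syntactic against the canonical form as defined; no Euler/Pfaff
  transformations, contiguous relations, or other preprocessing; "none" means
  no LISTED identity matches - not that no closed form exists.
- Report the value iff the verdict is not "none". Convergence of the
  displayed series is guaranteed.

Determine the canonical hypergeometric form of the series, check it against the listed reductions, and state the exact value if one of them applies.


At argument \frac{1}{2}: a 2F1 with upper {-\frac{5}{3}, 4}, lower {\frac{5}{3}}, scaled by C = -\frac{1}{4}. Verdict: none (x = \frac{1}{2}): each listed identity misses the multisets {-\frac{5}{3}, 4} ; {\frac{5}{3}}.

First insight: x = \frac{1}{2} and the lower running product (prefactor -1/4) is a rising factorial.
Consecutive-term ratio: r(k) = \frac{1}{2} * (k-\frac{5}{3}) (k+4) / [(k+\frac{5}{3}) (k+1)] - poly over poly, x = \frac{1}{2} from leading terms; C = -\frac{1}{4} at k = 0.


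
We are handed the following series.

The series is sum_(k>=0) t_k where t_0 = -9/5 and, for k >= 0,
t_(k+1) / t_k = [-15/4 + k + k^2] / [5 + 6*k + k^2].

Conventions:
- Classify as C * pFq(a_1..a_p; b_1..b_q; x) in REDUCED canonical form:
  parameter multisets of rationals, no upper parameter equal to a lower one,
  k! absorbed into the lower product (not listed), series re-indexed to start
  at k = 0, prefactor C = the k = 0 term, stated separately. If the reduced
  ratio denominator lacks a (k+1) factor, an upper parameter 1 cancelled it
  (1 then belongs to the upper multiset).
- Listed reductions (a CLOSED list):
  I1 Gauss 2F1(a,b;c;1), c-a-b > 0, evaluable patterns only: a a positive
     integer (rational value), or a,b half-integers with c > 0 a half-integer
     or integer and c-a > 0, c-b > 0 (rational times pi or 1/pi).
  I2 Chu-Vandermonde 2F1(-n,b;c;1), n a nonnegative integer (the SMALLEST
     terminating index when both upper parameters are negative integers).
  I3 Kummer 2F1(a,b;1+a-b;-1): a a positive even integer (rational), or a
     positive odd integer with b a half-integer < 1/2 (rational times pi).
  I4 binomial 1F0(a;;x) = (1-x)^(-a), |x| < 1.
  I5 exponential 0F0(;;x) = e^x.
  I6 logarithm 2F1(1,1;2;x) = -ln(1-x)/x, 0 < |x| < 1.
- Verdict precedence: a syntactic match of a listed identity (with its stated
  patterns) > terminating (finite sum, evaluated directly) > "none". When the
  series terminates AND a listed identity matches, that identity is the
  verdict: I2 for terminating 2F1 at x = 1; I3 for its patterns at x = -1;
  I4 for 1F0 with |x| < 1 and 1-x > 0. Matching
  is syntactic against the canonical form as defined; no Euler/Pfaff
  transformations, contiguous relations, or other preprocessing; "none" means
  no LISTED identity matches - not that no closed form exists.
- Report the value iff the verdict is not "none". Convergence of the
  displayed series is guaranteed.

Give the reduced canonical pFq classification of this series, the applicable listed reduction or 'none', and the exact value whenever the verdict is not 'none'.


Classification (C = -9/5): 2F1 with upper {-3/2, 5/2}, lower {5}, argument x = 1. Verdict at x = 1: Gauss's theorem I1 (half-integer case) matches (x = 1; upper {-3/2, 5/2} half-integers, c = 5 in the evaluable pattern). Its exact value is (-4096/1925) / pi.

The tell: t_0 being -9/5, the expanded ratio factors over Q; C = -9/5, x = 1, roots give parameters.
Step ratio: r(k) = 1 * (k-3/2) (k+5/2) / [(k+5) (k+1)] - rational in k. x = 1; t_0 = -9/5; negate the roots.


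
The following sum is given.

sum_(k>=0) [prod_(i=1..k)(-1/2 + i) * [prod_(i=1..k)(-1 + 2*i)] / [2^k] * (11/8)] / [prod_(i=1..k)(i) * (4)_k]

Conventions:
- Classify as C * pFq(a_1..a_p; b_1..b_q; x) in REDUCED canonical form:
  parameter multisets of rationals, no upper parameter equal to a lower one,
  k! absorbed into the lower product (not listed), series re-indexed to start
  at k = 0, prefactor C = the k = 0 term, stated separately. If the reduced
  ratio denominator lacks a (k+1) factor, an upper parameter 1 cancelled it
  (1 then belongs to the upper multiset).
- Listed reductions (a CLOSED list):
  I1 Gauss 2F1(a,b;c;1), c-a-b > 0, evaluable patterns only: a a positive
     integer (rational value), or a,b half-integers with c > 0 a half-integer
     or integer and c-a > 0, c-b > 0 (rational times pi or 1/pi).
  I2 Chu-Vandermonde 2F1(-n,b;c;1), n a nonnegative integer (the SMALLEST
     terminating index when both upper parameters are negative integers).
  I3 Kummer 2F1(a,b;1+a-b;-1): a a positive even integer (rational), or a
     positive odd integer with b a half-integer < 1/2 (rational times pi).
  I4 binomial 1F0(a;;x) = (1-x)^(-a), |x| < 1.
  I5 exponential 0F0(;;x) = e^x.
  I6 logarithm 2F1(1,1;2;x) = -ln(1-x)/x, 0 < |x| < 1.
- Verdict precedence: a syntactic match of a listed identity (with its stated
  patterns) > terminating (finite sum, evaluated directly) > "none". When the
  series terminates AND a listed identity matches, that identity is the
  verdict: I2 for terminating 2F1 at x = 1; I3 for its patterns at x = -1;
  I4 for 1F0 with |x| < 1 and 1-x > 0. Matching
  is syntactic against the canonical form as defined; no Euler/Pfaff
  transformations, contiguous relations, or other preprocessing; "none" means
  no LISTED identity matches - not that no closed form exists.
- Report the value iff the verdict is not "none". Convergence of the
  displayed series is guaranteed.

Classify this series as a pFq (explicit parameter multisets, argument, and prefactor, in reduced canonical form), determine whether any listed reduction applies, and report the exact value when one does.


At argument 1: a 2F1 with upper {1/2, 1/2}, lower {4}, scaled by C = 11/8. Verdict: the half-integer Gauss pattern (I1) matches (x = 1; upper {1/2, 1/2} half-integers, c = 4 in the evaluable pattern). Its exact value is (352/75) / pi.

Key observation: with t_0 = 11/8, the running product (C = 11/8) telescopes to a rising factorial.
Consecutive-term ratio: r(k) = 1 * (k+1/2) (k+1/2) / [(k+4) (k+1)] - poly over poly, x = 1 from leading terms; C = 11/8 at k = 0.


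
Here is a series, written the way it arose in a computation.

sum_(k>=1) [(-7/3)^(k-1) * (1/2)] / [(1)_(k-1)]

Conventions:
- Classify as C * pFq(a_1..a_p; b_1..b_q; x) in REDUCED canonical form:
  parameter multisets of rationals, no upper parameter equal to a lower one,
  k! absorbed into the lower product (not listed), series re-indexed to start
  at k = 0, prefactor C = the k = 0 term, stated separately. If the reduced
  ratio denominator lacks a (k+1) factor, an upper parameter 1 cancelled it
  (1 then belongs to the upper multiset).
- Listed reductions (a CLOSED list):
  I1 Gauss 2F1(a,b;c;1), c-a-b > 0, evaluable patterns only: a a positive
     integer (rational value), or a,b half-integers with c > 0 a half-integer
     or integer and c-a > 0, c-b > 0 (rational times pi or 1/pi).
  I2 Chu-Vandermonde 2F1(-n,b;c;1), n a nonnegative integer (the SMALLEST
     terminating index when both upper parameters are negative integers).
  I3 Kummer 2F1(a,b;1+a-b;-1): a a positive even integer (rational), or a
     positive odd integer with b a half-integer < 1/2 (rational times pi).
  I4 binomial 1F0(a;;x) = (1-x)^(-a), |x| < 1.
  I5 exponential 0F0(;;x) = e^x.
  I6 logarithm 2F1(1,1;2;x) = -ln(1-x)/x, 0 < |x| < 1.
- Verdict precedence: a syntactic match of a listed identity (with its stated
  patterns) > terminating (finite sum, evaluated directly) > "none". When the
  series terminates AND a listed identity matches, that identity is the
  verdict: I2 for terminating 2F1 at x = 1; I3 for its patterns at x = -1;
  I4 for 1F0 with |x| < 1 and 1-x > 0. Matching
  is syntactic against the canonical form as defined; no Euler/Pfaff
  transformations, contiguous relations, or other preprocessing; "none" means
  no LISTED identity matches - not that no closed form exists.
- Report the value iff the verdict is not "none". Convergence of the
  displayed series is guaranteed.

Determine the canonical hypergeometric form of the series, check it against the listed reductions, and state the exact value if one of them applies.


The series (x = -7/3) is 0F0: upper {-}, lower {-}, prefactor 1/2. Verdict: exponential (I5) fires (the 0F0 exponential series at x = -7/3). Exact value: (1/2) * e^(-7/3).

Key step: t_0 = 1/2 here, and (1)_k (prefactor 1/2) is k! itself.
Step ratio: r(k) = (-7/3) * 1 / [(k+1)] - rational in k. x = (-7/3); t_0 = 1/2; negate the roots.


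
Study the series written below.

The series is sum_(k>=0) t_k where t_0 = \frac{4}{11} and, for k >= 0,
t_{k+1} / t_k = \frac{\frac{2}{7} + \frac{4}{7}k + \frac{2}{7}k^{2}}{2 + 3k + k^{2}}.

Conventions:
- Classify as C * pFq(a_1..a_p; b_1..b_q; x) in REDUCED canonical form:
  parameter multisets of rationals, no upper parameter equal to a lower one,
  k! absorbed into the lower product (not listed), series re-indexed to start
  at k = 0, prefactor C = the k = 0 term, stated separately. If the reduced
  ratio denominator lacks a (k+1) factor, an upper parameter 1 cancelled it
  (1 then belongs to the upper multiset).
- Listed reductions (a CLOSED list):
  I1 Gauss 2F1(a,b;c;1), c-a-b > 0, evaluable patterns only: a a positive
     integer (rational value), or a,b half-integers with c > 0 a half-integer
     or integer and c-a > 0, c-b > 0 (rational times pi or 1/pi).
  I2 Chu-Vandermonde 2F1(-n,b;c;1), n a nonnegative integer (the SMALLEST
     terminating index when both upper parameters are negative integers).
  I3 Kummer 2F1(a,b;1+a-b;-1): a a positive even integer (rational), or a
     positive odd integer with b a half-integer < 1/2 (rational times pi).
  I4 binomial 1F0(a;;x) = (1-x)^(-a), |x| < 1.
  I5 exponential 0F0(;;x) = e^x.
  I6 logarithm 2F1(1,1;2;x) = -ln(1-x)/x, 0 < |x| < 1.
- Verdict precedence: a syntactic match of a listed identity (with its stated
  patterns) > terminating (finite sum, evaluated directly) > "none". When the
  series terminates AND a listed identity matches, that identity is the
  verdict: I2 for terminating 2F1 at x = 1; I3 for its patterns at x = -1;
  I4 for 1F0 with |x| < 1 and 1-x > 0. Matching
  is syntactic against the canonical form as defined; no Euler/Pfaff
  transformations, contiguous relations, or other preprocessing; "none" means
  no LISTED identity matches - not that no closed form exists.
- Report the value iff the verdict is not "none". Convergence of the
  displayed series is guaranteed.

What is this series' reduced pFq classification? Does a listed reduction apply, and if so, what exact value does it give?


First insight: from the first term \frac{4}{11}: factor the ratio over Q (prefactor 4/11): negated roots = parameters.
Step ratio: r(k) = \frac{2}{7} * (k+1) (k+1) / [(k+2) (k+1)] - rational; roots negated = parameters, x = \frac{2}{7}, C = \frac{4}{11}.

At argument \frac{2}{7}: a 2F1 with upper {1, 1}, lower {2}, scaled by C = \frac{4}{11}. Verdict: logarithm (I6) fires (the logarithm: parameters (1,1;2), x = \frac{2}{7}). Sum: \left(-\frac{14}{11}\right) \cdot \ln\left(\frac{5}{7}\right).
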